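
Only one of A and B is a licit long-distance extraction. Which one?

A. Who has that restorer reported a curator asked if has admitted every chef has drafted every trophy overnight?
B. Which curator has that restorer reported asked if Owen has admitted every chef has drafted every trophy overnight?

B

In A, the wh-phrase is extracted from inside a wh-island (introduced by "if"), which blocks movement.
In B, the extraction path crosses only that-complement boundaries, which are transparent.
So B is grammatical.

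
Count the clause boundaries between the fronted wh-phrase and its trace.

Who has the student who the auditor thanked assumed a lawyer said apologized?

"who" is extracted from the subject of "apologized".
Boundaries crossed, outermost first: [Ø], [Ø] — 2 in total.

2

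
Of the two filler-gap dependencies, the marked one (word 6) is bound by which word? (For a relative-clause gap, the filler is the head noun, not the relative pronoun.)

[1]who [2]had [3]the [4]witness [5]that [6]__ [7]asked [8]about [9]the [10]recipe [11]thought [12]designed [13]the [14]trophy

The marked gap is inside the relative clause, the subject of "asked".
Its filler is the head noun "witness" (via "that"), at word 4.
(The other dependency links word 1 to a gap after word 11.)

4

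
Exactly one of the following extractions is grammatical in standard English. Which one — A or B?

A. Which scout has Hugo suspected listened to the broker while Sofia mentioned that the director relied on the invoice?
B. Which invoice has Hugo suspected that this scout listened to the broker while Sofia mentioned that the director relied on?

In B, the wh-phrase is extracted from inside an adjunct island (introduced by "while"), which blocks movement.
In A, the extraction path crosses only that-complement boundaries, which are transparent.
So A is grammatical.

A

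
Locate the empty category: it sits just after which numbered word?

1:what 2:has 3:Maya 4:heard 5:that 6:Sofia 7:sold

The displaced element is "what" (word 1).
It is linked across 1 clause boundary (that).
It functions as the direct object of "sold", so the gap sits immediately after word 7 ("sold").
Base order: Maya has heard that Sofia sold what.

7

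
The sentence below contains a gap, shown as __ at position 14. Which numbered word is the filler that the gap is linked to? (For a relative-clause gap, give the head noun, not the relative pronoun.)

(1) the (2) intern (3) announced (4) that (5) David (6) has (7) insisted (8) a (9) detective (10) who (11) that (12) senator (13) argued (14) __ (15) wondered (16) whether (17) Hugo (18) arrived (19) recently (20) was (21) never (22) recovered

9

The gap at 14 is the subject of "wondered", inside a relative clause.
The relative pronoun is "who" (word 10); it is bound by the head noun immediately before it.
Its filler is the head noun "detective", at word 9.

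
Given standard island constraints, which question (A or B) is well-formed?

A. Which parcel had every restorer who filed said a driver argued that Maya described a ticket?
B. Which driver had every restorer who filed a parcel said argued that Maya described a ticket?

B

In A, the wh-phrase is extracted from inside a complex-NP island (relative clause) (introduced by "who"), which blocks movement.
In B, the extraction path crosses only that-complement boundaries, which are transparent.
So B is grammatical.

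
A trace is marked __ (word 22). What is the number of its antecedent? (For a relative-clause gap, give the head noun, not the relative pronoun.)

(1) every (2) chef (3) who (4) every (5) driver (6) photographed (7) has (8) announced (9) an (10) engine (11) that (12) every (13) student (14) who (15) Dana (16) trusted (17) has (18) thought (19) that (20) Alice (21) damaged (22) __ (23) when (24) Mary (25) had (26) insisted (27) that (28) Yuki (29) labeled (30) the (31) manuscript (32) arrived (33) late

10

The gap at 22 is the object of "damaged", inside a relative clause.
The relative pronoun is "that" (word 11); it is bound by the head noun immediately before it.
Its filler is the head noun "engine", at word 10.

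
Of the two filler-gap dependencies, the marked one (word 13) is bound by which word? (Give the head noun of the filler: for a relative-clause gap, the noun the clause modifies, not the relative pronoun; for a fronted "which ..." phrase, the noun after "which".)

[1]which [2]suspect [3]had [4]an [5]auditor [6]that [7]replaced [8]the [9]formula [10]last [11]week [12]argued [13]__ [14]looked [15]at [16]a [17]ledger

2

The marked gap is the subject of "looked".
Its filler is the fronted wh-phrase "which suspect", at word 2.
(The other dependency links word 5 to a gap after word 6.)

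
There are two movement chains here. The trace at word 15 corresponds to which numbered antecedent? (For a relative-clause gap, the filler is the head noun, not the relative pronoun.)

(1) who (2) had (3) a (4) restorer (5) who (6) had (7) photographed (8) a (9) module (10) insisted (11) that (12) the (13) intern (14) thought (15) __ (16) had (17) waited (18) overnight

1

The marked gap is the subject of "waited".
Its filler is the fronted wh-phrase "who", at word 1.
(The other dependency links word 4 to a gap after word 5.)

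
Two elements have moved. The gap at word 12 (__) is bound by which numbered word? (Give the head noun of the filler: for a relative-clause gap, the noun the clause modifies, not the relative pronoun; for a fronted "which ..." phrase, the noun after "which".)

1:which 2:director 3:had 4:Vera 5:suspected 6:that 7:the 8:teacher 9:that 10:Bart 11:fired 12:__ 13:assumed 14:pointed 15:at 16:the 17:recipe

The marked gap is inside the relative clause, the direct object of "fired".
Its filler is the head noun "teacher" (via "that"), at word 8.
(The other dependency links word 2 to a gap after word 13.)

8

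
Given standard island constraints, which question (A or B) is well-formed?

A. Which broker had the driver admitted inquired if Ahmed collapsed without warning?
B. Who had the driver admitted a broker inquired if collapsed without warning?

In B, the wh-phrase is extracted from inside a wh-island (introduced by "if"), which blocks movement.
In A, the extraction path crosses only that-complement boundaries, which are transparent.
So A is grammatical.

A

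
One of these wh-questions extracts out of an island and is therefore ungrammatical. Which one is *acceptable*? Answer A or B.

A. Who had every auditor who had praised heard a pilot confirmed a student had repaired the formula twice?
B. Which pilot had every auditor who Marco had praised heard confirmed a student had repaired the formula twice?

In A, the wh-phrase is extracted from inside a complex-NP island (relative clause) (introduced by "who"), which blocks movement.
In B, the extraction path crosses only that-complement boundaries, which are transparent.
So B is grammatical.

B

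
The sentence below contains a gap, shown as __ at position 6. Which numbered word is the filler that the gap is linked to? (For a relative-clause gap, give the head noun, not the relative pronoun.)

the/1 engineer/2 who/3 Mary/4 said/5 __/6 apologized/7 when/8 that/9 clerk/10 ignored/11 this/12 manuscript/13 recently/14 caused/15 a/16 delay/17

The gap at 6 is the subject of "apologized", inside a relative clause.
The relative pronoun is "who" (word 3); it is bound by the head noun immediately before it.
Its filler is the head noun "engineer", at word 2.

2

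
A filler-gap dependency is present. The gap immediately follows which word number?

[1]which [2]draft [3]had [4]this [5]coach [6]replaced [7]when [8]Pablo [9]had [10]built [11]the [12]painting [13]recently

6

The displaced element is "which draft" (word 2).
It functions as the direct object of "replaced", so the gap sits immediately after word 6 ("replaced").
Base order: This coach had replaced which draft when Pablo had built the painting recently.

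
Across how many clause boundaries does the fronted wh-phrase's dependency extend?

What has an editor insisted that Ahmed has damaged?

1

"what" is extracted from the object of "damaged".
Boundaries crossed, outermost first: [that] — 1 in total.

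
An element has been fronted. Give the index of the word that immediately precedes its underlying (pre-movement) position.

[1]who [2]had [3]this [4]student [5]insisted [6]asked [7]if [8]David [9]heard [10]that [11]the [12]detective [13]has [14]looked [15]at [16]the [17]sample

5

The displaced element is "who" (word 1).
It is linked across 1 clause boundary (Ø).
It functions as the subject of "asked", so the gap sits immediately after word 5 ("insisted").
Base order: This student had insisted that who asked if David heard that the detective has looked at the sample.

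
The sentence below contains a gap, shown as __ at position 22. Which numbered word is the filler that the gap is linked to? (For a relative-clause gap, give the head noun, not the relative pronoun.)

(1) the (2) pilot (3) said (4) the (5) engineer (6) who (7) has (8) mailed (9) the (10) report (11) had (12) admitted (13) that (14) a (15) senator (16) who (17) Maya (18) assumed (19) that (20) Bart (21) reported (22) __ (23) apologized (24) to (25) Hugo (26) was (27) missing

The gap at 22 is the subject of "apologized", inside a relative clause.
The relative pronoun is "who" (word 16); it is bound by the head noun immediately before it.
Its filler is the head noun "senator", at word 15.

15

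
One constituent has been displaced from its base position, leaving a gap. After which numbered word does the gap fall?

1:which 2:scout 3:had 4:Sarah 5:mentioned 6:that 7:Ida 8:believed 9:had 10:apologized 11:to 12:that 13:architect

The displaced element is "which scout" (word 2).
It is linked across 2 clause boundaries (that → Ø).
It functions as the subject of "apologized", so the gap sits immediately after word 8 ("believed").
Base order: Sarah had mentioned that Ida believed that which scout had apologized to that architect.

8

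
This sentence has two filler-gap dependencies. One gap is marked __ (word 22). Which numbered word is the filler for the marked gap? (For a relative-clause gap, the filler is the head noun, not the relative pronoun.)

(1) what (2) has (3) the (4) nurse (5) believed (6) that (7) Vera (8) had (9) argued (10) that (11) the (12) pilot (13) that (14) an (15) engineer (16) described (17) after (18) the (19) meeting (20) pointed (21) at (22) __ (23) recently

The marked gap is the object of the preposition "at" of "pointed".
Its filler is the fronted wh-phrase "what", at word 1.
(The other dependency links word 12 to a gap after word 16.)

1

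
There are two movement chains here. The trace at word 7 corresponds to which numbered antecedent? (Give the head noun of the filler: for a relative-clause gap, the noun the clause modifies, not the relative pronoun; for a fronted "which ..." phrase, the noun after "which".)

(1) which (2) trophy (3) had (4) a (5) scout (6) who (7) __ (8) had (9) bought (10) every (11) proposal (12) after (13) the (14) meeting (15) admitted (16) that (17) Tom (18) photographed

5

The marked gap is inside the relative clause, the subject of "bought".
Its filler is the head noun "scout" (via "who"), at word 5.
(The other dependency links word 2 to a gap after word 18.)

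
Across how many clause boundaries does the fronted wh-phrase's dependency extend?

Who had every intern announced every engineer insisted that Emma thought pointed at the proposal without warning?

3

"who" is extracted from the subject of "pointed".
Boundaries crossed, outermost first: [Ø], [that], [Ø] — 3 in total.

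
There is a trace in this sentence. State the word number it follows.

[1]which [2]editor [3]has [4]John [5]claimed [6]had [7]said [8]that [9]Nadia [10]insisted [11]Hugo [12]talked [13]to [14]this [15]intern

The displaced element is "which editor" (word 2).
It is linked across 1 clause boundary (Ø).
It functions as the subject of "said", so the gap sits immediately after word 5 ("claimed").
Base order: John has claimed which editor had said that Nadia insisted Hugo talked to this intern.

5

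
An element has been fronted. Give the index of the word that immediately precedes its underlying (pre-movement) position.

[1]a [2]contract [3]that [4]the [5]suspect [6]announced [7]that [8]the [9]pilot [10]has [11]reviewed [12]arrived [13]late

11

The displaced element is "a contract" (word 2).
It is linked across 1 clause boundary (that).
It functions as the direct object of "reviewed", so the gap sits immediately after word 11 ("reviewed").
Base order: The suspect announced that the pilot has reviewed a contract.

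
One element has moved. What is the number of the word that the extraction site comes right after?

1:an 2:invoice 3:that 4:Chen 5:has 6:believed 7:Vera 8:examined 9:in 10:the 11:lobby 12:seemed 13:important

The displaced element is "an invoice" (word 2).
It is linked across 1 clause boundary (Ø).
It functions as the direct object of "examined", so the gap sits immediately after word 8 ("examined").
Base order: Chen has believed Vera examined an invoice in the lobby.

8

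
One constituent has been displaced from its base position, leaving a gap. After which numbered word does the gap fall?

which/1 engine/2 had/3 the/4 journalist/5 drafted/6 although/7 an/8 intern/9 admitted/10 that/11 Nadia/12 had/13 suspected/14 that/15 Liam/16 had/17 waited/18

6

The displaced element is "which engine" (word 2).
It functions as the direct object of "drafted", so the gap sits immediately after word 6 ("drafted").
Base order: The journalist had drafted which engine although an intern admitted that Nadia had suspected that Liam had waited.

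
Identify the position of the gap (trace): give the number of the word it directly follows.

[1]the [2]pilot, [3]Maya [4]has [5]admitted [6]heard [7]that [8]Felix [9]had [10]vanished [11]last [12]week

The displaced element is "the pilot" (word 2).
It is linked across 1 clause boundary (Ø).
It functions as the subject of "heard", so the gap sits immediately after word 5 ("admitted").
Base order: Maya has admitted that the pilot heard that Felix had vanished last week.

5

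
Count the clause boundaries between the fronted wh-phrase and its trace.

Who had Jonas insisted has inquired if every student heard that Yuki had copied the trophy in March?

1

"who" is extracted from the subject of "inquired".
Boundaries crossed, outermost first: [Ø] — 1 in total.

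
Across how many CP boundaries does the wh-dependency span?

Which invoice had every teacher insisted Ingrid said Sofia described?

"which invoice" is extracted from the object of "described".
Boundaries crossed, outermost first: [Ø], [Ø] — 2 in total.

2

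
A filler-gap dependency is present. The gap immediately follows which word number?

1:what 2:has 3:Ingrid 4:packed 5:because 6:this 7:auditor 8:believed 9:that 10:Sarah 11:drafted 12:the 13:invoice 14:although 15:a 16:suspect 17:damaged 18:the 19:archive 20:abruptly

The displaced element is "what" (word 1).
It functions as the direct object of "packed", so the gap sits immediately after word 4 ("packed").
Base order: Ingrid has packed what because this auditor believed that Sarah drafted the invoice although a suspect damaged the archive abruptly.

4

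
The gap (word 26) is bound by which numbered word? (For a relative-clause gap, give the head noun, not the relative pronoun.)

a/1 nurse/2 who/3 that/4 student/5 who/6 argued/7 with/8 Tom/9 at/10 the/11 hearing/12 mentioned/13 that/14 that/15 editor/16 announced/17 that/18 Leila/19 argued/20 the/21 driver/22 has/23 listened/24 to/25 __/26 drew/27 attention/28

2

The gap at 26 is the prepositional object of "listened", inside a relative clause.
The relative pronoun is "who" (word 3); it is bound by the head noun immediately before it.
Its filler is the head noun "nurse", at word 2.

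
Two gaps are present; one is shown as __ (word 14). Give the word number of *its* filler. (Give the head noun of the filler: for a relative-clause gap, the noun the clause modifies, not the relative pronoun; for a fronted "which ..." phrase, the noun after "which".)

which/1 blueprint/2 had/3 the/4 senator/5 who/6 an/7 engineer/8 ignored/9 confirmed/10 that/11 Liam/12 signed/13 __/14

The marked gap is the direct object of "signed".
Its filler is the fronted wh-phrase "which blueprint", at word 2.
(The other dependency links word 5 to a gap after word 9.)

2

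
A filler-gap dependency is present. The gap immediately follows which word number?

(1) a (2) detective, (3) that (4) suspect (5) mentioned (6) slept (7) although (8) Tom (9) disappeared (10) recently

The displaced element is "a detective" (word 2).
It is linked across 1 clause boundary (Ø).
It functions as the subject of "slept", so the gap sits immediately after word 5 ("mentioned").
Base order: That suspect mentioned that a detective slept although Tom disappeared recently.

5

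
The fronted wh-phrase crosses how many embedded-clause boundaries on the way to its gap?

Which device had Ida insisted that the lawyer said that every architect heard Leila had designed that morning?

3

"which device" is extracted from the object of "designed".
Boundaries crossed, outermost first: [that], [that], [Ø] — 3 in total.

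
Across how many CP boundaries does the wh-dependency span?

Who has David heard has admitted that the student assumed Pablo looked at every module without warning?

"who" is extracted from the subject of "admitted".
Boundaries crossed, outermost first: [Ø] — 1 in total.

1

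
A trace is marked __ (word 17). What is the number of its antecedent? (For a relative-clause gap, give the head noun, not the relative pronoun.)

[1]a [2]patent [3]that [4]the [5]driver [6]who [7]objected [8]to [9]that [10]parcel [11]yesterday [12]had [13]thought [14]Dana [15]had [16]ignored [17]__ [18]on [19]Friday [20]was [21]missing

2

The gap at 17 is the object of "ignored", inside a relative clause.
The relative pronoun is "that" (word 3); it is bound by the head noun immediately before it.
Its filler is the head noun "patent", at word 2.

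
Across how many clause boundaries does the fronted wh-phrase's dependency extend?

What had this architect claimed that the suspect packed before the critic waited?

1

"what" is extracted from the object of "packed".
Boundaries crossed, outermost first: [that] — 1 in total.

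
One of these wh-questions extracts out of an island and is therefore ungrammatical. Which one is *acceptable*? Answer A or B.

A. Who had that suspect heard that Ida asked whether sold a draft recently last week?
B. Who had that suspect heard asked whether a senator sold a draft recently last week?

B

In A, the wh-phrase is extracted from inside a wh-island (introduced by "whether"), which blocks movement.
In B, the extraction path crosses only that-complement boundaries, which are transparent.
So B is grammatical.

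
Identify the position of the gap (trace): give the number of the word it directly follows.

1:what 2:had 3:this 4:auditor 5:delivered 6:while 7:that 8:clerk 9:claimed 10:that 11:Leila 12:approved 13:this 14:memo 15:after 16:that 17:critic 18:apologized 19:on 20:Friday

5

The displaced element is "what" (word 1).
It functions as the direct object of "delivered", so the gap sits immediately after word 5 ("delivered").
Base order: This auditor had delivered what while that clerk claimed that Leila approved this memo after that critic apologized on Friday.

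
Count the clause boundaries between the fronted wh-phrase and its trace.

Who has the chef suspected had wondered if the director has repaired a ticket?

1

"who" is extracted from the subject of "wondered".
Boundaries crossed, outermost first: [Ø] — 1 in total.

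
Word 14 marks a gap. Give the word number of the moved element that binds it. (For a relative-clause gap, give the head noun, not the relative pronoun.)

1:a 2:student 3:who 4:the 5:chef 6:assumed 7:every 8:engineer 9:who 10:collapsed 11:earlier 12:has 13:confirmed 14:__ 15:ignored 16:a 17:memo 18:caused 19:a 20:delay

2

The gap at 14 is the subject of "ignored", inside a relative clause.
The relative pronoun is "who" (word 3); it is bound by the head noun immediately before it.
Its filler is the head noun "student", at word 2.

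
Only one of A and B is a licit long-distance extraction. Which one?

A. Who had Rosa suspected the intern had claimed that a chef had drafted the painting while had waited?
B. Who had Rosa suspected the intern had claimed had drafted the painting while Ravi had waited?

In A, the wh-phrase is extracted from inside an adjunct island (introduced by "while"), which blocks movement.
In B, the extraction path crosses only that-complement boundaries, which are transparent.
So B is grammatical.

B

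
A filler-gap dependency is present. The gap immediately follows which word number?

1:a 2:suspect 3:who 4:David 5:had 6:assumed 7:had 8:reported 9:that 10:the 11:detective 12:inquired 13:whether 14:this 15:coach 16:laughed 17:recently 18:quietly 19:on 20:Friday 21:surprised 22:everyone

6

The displaced element is "a suspect" (word 2).
It is linked across 1 clause boundary (Ø).
It functions as the subject of "reported", so the gap sits immediately after word 6 ("assumed").
Base order: David had assumed that a suspect had reported that the detective inquired whether this coach laughed recently quietly on Friday.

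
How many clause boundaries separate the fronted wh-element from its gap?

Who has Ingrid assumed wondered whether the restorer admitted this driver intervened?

1

"who" is extracted from the subject of "wondered".
Boundaries crossed, outermost first: [Ø] — 1 in total.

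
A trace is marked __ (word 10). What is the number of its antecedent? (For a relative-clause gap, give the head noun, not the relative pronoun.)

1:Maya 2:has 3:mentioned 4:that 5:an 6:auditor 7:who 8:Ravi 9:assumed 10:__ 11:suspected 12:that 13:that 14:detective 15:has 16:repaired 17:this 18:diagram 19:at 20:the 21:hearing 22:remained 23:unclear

The gap at 10 is the subject of "suspected", inside a relative clause.
The relative pronoun is "who" (word 7); it is bound by the head noun immediately before it.
Its filler is the head noun "auditor", at word 6.

6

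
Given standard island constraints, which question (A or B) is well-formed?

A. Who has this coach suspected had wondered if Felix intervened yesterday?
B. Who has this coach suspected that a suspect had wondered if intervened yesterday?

A

In B, the wh-phrase is extracted from inside a wh-island (introduced by "if"), which blocks movement.
In A, the extraction path crosses only that-complement boundaries, which are transparent.
So A is grammatical.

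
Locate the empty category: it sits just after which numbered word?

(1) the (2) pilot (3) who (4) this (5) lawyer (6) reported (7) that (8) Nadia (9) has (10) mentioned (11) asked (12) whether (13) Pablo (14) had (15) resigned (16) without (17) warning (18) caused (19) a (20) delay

The displaced element is "the pilot" (word 2).
It is linked across 2 clause boundaries (that → Ø).
It functions as the subject of "asked", so the gap sits immediately after word 10 ("mentioned").
Base order: This lawyer reported that Nadia has mentioned the pilot asked whether Pablo had resigned without warning.

10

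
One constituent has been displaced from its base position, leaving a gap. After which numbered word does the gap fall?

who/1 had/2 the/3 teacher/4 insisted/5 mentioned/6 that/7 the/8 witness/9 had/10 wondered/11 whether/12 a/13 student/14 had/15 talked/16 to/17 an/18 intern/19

5

The displaced element is "who" (word 1).
It is linked across 1 clause boundary (Ø).
It functions as the subject of "mentioned", so the gap sits immediately after word 5 ("insisted").
Base order: The teacher had insisted that who mentioned that the witness had wondered whether a student had talked to an intern.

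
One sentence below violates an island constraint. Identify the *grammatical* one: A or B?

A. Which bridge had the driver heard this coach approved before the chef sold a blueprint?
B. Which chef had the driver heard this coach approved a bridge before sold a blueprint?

In B, the wh-phrase is extracted from inside an adjunct island (introduced by "before"), which blocks movement.
In A, the extraction path crosses only that-complement boundaries, which are transparent.
So A is grammatical.

A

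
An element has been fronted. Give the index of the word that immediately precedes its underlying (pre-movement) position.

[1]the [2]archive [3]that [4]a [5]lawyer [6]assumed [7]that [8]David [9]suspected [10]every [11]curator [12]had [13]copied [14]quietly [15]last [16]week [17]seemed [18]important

13

The displaced element is "the archive" (word 2).
It is linked across 2 clause boundaries (that → Ø).
It functions as the direct object of "copied", so the gap sits immediately after word 13 ("copied").
Base order: A lawyer assumed that David suspected every curator had copied the archive quietly last week.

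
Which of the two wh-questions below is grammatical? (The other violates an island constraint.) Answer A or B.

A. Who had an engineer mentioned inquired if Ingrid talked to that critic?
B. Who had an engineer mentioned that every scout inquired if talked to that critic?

A

In B, the wh-phrase is extracted from inside a wh-island (introduced by "if"), which blocks movement.
In A, the extraction path crosses only that-complement boundaries, which are transparent.
So A is grammatical.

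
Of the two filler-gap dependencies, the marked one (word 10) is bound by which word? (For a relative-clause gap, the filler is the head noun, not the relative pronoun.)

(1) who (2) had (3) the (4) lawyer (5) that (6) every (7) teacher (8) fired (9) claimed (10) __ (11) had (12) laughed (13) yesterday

1

The marked gap is the subject of "laughed".
Its filler is the fronted wh-phrase "who", at word 1.
(The other dependency links word 4 to a gap after word 8.)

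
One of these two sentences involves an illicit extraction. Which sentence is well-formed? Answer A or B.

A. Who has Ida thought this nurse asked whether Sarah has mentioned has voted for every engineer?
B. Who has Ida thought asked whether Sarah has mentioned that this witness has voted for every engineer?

B

In A, the wh-phrase is extracted from inside a wh-island (introduced by "whether"), which blocks movement.
In B, the extraction path crosses only that-complement boundaries, which are transparent.
So B is grammatical.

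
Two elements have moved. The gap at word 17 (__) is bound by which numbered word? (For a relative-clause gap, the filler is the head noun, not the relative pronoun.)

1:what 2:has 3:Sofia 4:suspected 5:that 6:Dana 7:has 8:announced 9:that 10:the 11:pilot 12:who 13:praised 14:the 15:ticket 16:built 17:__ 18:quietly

The marked gap is the direct object of "built".
Its filler is the fronted wh-phrase "what", at word 1.
(The other dependency links word 11 to a gap after word 12.)

1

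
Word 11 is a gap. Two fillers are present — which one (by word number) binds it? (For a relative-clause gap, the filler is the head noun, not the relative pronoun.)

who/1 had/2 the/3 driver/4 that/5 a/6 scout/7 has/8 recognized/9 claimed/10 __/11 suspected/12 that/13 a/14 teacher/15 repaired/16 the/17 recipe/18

1

The marked gap is the subject of "suspected".
Its filler is the fronted wh-phrase "who", at word 1.
(The other dependency links word 4 to a gap after word 9.)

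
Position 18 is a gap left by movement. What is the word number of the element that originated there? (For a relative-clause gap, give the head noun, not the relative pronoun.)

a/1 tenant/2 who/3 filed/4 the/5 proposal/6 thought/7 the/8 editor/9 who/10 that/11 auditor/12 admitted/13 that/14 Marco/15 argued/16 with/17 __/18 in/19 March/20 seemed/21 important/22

9

The gap at 18 is the prepositional object of "argued", inside a relative clause.
The relative pronoun is "who" (word 10); it is bound by the head noun immediately before it.
Its filler is the head noun "editor", at word 9.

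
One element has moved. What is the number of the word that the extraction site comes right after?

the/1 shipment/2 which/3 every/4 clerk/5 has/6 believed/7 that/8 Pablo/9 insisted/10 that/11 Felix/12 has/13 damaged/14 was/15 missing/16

14

The displaced element is "the shipment" (word 2).
It is linked across 2 clause boundaries (that → that).
It functions as the direct object of "damaged", so the gap sits immediately after word 14 ("damaged").
Base order: Every clerk has believed that Pablo insisted that Felix has damaged the shipment.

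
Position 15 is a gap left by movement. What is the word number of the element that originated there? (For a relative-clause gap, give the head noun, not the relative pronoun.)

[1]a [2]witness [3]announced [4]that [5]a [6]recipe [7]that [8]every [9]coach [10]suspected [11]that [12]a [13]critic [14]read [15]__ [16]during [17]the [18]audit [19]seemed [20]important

The gap at 15 is the object of "read", inside a relative clause.
The relative pronoun is "that" (word 7); it is bound by the head noun immediately before it.
Its filler is the head noun "recipe", at word 6.

6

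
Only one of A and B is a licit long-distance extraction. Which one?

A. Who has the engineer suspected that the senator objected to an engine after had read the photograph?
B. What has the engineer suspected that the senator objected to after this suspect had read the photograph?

B

In A, the wh-phrase is extracted from inside an adjunct island (introduced by "after"), which blocks movement.
In B, the extraction path crosses only that-complement boundaries, which are transparent.
So B is grammatical.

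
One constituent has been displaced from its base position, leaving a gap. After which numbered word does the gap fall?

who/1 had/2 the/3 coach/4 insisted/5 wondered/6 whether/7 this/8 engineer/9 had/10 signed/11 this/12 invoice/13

5

The displaced element is "who" (word 1).
It is linked across 1 clause boundary (Ø).
It functions as the subject of "wondered", so the gap sits immediately after word 5 ("insisted").
Base order: The coach had insisted that who wondered whether this engineer had signed this invoice.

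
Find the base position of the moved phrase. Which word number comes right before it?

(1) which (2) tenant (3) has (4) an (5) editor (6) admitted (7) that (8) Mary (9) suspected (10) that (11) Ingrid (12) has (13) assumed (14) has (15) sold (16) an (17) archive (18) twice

13

The displaced element is "which tenant" (word 2).
It is linked across 3 clause boundaries (that → that → Ø).
It functions as the subject of "sold", so the gap sits immediately after word 13 ("assumed").
Base order: An editor has admitted that Mary suspected that Ingrid has assumed that which tenant has sold an archive twice.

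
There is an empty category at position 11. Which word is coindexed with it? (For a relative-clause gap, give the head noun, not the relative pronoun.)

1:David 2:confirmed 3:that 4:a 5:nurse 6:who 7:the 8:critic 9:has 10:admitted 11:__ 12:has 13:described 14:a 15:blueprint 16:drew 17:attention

The gap at 11 is the subject of "described", inside a relative clause.
The relative pronoun is "who" (word 6); it is bound by the head noun immediately before it.
Its filler is the head noun "nurse", at word 5.

5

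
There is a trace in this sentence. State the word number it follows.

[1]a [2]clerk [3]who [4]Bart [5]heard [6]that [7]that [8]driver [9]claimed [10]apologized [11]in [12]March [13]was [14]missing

The displaced element is "a clerk" (word 2).
It is linked across 2 clause boundaries (that → Ø).
It functions as the subject of "apologized", so the gap sits immediately after word 9 ("claimed").
Base order: Bart heard that that driver claimed a clerk apologized in March.

9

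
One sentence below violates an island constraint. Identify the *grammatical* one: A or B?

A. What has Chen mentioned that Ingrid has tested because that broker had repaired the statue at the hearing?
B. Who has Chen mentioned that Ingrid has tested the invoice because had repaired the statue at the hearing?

In B, the wh-phrase is extracted from inside an adjunct island (introduced by "because"), which blocks movement.
In A, the extraction path crosses only that-complement boundaries, which are transparent.
So A is grammatical.

A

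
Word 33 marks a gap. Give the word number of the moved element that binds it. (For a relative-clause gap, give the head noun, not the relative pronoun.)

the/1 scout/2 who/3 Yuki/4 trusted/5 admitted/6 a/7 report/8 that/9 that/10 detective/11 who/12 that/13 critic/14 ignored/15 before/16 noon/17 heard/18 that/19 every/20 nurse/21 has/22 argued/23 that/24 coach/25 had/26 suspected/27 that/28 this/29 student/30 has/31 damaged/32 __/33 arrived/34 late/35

The gap at 33 is the object of "damaged", inside a relative clause.
The relative pronoun is "that" (word 9); it is bound by the head noun immediately before it.
Its filler is the head noun "report", at word 8.

8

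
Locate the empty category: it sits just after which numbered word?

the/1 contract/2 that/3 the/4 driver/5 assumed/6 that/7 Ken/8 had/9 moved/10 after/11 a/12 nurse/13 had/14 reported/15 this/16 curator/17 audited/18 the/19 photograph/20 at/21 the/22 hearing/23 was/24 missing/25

10

The displaced element is "the contract" (word 2).
It is linked across 1 clause boundary (that).
It functions as the direct object of "moved", so the gap sits immediately after word 10 ("moved").
Base order: The driver assumed that Ken had moved the contract after a nurse had reported this curator audited the photograph at the hearing.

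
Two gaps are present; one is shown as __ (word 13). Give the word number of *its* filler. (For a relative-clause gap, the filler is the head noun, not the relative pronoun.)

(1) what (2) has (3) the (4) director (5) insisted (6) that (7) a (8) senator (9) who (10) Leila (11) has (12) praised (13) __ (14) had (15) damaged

8

The marked gap is inside the relative clause, the direct object of "praised".
Its filler is the head noun "senator" (via "who"), at word 8.
(The other dependency links word 1 to a gap after word 15.)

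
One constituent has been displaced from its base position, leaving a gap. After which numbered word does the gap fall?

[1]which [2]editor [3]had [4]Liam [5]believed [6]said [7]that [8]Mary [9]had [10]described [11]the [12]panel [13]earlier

The displaced element is "which editor" (word 2).
It is linked across 1 clause boundary (Ø).
It functions as the subject of "said", so the gap sits immediately after word 5 ("believed").
Base order: Liam had believed which editor said that Mary had described the panel earlier.

5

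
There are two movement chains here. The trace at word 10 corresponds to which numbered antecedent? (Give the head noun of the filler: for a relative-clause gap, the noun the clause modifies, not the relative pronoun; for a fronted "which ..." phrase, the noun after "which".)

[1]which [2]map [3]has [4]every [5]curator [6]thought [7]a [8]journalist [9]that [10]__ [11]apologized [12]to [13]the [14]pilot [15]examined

The marked gap is inside the relative clause, the subject of "apologized".
Its filler is the head noun "journalist" (via "that"), at word 8.
(The other dependency links word 2 to a gap after word 15.)

8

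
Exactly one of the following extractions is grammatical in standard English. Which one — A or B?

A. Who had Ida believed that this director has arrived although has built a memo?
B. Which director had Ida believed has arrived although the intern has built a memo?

In A, the wh-phrase is extracted from inside an adjunct island (introduced by "although"), which blocks movement.
In B, the extraction path crosses only that-complement boundaries, which are transparent.
So B is grammatical.

B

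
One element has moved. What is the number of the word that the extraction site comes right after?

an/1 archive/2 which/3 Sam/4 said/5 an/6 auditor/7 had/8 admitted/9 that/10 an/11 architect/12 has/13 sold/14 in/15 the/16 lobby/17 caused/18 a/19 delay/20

14

The displaced element is "an archive" (word 2).
It is linked across 2 clause boundaries (Ø → that).
It functions as the direct object of "sold", so the gap sits immediately after word 14 ("sold").
Base order: Sam said an auditor had admitted that an architect has sold an archive in the lobby.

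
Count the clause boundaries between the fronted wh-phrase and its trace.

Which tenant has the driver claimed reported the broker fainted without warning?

"which tenant" is extracted from the subject of "reported".
Boundaries crossed, outermost first: [Ø] — 1 in total.

1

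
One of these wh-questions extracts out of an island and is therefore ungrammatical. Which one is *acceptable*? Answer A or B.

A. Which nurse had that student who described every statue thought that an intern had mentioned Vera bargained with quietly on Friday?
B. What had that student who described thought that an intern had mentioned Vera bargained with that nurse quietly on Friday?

In B, the wh-phrase is extracted from inside a complex-NP island (relative clause) (introduced by "who"), which blocks movement.
In A, the extraction path crosses only that-complement boundaries, which are transparent.
So A is grammatical.

A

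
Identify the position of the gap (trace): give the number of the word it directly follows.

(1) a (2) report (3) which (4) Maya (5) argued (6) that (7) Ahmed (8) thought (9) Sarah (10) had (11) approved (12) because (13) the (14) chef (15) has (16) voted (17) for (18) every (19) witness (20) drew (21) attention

The displaced element is "a report" (word 2).
It is linked across 2 clause boundaries (that → Ø).
It functions as the direct object of "approved", so the gap sits immediately after word 11 ("approved").
Base order: Maya argued that Ahmed thought Sarah had approved a report because the chef has voted for every witness.

11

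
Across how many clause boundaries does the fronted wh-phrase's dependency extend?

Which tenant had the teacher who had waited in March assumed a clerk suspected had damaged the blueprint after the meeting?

2

"which tenant" is extracted from the subject of "damaged".
Boundaries crossed, outermost first: [Ø], [Ø] — 2 in total.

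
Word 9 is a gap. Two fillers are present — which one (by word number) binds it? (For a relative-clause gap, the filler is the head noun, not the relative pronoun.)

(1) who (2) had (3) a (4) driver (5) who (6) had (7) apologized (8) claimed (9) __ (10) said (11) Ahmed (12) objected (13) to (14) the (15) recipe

1

The marked gap is the subject of "said".
Its filler is the fronted wh-phrase "who", at word 1.
(The other dependency links word 4 to a gap after word 5.)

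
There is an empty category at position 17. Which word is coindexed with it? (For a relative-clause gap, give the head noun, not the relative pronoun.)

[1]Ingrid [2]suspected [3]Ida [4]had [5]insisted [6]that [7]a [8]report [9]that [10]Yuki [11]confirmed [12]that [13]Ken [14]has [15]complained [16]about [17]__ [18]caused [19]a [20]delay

8

The gap at 17 is the prepositional object of "complained", inside a relative clause.
The relative pronoun is "that" (word 9); it is bound by the head noun immediately before it.
Its filler is the head noun "report", at word 8.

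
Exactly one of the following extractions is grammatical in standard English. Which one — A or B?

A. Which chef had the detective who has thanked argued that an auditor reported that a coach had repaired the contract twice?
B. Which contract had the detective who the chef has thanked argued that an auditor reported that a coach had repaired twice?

B

In A, the wh-phrase is extracted from inside a complex-NP island (relative clause) (introduced by "who"), which blocks movement.
In B, the extraction path crosses only that-complement boundaries, which are transparent.
So B is grammatical.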